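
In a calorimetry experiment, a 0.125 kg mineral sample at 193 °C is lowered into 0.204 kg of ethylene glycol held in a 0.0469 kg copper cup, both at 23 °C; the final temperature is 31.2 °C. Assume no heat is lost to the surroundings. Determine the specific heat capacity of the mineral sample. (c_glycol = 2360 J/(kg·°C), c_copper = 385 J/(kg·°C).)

c ≈ 203 J/(kg·°C)

Conservation of energy gives ΣQ = 0:
0.125·c·(31.2 − 193) + 0.204·2360·(31.2 − 23) + 0.0469·385·(31.2 − 23) = 0
-20.23 c = -4095.9
c = -4095.9/-20.23 ≈ 202.5 J/(kg·°C)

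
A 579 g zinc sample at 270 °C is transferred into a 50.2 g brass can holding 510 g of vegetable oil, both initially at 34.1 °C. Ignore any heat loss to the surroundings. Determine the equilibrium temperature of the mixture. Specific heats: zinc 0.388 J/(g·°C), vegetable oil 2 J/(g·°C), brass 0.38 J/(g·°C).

Setting the total heat transfer to zero:
579×0.388×(T − 270) + 510×2×(T − 34.1) + 50.2×0.38×(T − 34.1) = 0
224.65(T − 270) + 1020(T − 34.1) + 19.08(T − 34.1) = 0
(224.65 + 1020 + 19.08) T = 224.65×270 + 1020×34.1 + 19.08×34.1
T = 96089 / 1263.7 = 76 °C

T_f ≈ 76.0 °C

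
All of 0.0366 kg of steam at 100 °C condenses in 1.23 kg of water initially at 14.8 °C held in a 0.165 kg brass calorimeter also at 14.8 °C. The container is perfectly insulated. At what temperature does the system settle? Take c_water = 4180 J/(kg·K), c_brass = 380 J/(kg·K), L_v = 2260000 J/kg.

T_f ≈ 32.7 °C

Setting the total heat transfer to zero:
steam→water at 100 °C releases m L_v = 0.0366×2260000 = 82716
  condensate cools 100→T: 0.0366×4180×(T − 100) = 152.99(T − 100)
  water warms: 1.23×4180×(T − 14.8) = 5141.4(T − 14.8)
  brass cup: 0.165×380×(T − 14.8) = 62.7(T − 14.8)
5357.1 T = 82716 + 15299 + 77021 = 175035
T ≈ 32.67 °C — below 100 °C, confirming all the steam condensed.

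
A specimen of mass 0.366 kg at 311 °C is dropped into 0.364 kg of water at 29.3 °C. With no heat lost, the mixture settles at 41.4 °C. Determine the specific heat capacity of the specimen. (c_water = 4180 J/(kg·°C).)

c ≈ 187 J/(kg·°C)

m_s c (T_s − T_f) = m_water c_water (T_f − T_0):
0.366×c×(311 − 41.4) = 0.364×4180×(41.4 − 29.3)
98.67 c = 18410  ⇒  c ≈ 186.6 J/(kg·°C)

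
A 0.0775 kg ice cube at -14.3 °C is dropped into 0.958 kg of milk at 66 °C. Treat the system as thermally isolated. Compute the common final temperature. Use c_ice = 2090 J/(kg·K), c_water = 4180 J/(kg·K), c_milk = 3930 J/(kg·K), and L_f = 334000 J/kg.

T_f ≈ 53.9 °C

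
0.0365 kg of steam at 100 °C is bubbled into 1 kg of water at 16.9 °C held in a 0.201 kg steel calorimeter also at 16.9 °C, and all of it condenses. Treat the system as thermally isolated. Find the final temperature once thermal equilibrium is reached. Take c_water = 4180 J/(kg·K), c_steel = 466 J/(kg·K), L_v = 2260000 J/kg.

T_f ≈ 38.4 °C

Setting the total heat transfer to zero:
condense steam: −0.0365×2260000 = −82490
  condensed water 100 °C→T: 152.57(T − 100)
  water warms: 1×4180×(T − 16.9) = 4180(T − 16.9)
  steel cup: 0.201×466×(T − 16.9) = 93.67(T − 16.9)
4426.2 T = 82490 + 15257 + 72225 = 169972
T ≈ 38.40 °C (< 100 °C, so full condensation is consistent).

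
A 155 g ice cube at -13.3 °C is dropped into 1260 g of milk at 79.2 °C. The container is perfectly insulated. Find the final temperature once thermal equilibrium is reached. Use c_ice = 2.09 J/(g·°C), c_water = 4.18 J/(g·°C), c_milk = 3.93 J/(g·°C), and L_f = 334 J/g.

Sum of m c ΔT and latent-heat terms is zero:
ice -13.3→0 °C: 155·2.09·13.3 = 4308.5
  latent heat to melt: 155·334 = 51770
  meltwater 0→T: 155·4.18·T = 647.9 T
  milk cools: 1260·3.93·(T − 79.2) = 4951.8(T − 79.2)
5599.7 T = 392183 − 56079 = 336104
T ≈ 60.02 °C (positive, so assuming full melt was valid).

T_f ≈ 60.0 °C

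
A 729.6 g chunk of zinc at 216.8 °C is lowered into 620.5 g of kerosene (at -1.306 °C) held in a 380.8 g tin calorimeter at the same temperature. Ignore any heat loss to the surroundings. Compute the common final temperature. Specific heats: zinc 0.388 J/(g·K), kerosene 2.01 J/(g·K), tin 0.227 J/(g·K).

T_f ≈ 36.9 °C

Taking heat into each body as positive, Σ m c ΔT = 0:
729.6·0.388·(T − 216.8) + 620.5·2.01·(T − (-1.306)) + 380.8·0.227·(T − (-1.306)) = 0
283.08(T − 216.8) + 1247.2(T − (-1.306)) + 86.44(T − (-1.306)) = 0
1616.7 T = 59631
T = 59631/1616.7 ≈ 36.88 °C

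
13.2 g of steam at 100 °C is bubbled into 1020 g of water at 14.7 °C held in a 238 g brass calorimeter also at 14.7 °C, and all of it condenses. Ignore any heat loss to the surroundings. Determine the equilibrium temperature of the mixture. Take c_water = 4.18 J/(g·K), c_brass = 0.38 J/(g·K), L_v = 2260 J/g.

Let T be the final temperature. ΣQ_i = 0:
steam→water at 100 °C releases m L_v = 13.2×2260 = 29832
  condensate cools 100→T: 13.2×4.18×(T − 100) = 55.18(T − 100)
  water warms: 1020×4.18×(T − 14.7) = 4263.6(T − 14.7)
  brass cup: 238×0.38×(T − 14.7) = 90.44(T − 14.7)
4409.2 T = 29832 + 5517.6 + 64004 = 99354
T ≈ 22.53 °C, under the boiling point, so the assumption holds.

T_f ≈ 22.5 °C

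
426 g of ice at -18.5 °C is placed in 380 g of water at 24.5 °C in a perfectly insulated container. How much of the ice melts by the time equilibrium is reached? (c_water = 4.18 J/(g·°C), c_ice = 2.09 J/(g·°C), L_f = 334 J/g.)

m_melted ≈ 67.2 g

Cooling the water to 0 °C releases 380·4.18·24.5 = 38916 J.
Warming the ice to 0 °C takes 426·2.09·18.5 = 16471 J, leaving 22445 J for melting.
To melt every bit of ice: 426·334 = 142284 J.
22445 J < 142284 J, so only part of the ice melts and the system sits at 0 °C.
Mass melted = 22445/334 ≈ 67.2 g.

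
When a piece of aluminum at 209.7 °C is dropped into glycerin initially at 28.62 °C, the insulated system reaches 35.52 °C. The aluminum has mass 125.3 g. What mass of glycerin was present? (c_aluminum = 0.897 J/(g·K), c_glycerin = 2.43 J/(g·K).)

m ≈ 1170 g

Conservation of energy gives ΣQ = 0:
125.3×0.897×(35.52 − 209.7) + m×2.43×(35.52 − 28.62) = 0
16.77 m = 19577
m = 19577/16.77 ≈ 1168 g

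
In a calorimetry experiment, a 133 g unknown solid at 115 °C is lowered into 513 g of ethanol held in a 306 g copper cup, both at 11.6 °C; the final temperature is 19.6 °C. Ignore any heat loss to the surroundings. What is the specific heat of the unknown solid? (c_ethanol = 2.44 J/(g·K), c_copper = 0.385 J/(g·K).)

Net heat exchanged in the isolated system is zero:
133×c×(19.6 − 115) + 513×2.44×(19.6 − 11.6) + 306×0.385×(19.6 − 11.6) = 0
-12688 c = -10956
c = -10956/-12688 ≈ 0.8635 J/(g·K)

c ≈ 0.863 J/(g·K)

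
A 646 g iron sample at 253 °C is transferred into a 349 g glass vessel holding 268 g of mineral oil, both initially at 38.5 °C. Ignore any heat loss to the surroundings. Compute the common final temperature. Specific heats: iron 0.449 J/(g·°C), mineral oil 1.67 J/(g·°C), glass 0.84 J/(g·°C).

T_f ≈ 98.9 °C

Net heat exchanged in the isolated system is zero:
646*0.449*(T − 253) + 268*1.67*(T − 38.5) + 349*0.84*(T − 38.5) = 0
290.05(T − 253) + 447.56(T − 38.5) + 293.16(T − 38.5) = 0
(290.05 + 447.56 + 293.16) T = 290.05*253 + 447.56*38.5 + 293.16*38.5
T = 101901 / 1030.8 = 98.9 °C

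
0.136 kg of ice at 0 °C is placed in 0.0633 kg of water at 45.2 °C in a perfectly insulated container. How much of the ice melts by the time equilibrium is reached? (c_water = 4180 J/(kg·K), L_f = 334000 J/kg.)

m_melted ≈ 0.0358 kg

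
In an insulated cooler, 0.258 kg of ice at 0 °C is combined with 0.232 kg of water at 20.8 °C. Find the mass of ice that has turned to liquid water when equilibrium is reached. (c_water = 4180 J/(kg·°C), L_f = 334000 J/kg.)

Heat available from the water dropping to 0 °C: 0.232·4180·20.8 = 20171 J.
Fully melting the ice requires m_ice L_f = 0.258·334000 = 86172 J.
20171 J < 86172 J, so only part of the ice melts and the system sits at 0 °C.
m_melt = 20171 / L_f = 0.06039 kg.

m_melted ≈ 0.0604 kg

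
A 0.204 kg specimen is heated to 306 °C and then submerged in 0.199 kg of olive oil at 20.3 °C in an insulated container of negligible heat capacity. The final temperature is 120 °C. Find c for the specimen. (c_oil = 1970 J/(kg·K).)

c ≈ 1030 J/(kg·K)

m_s c (T_s − T_f) = m_oil c_oil (T_f − T_0):
0.204×c×(306 − 120) = 0.199×1970×(120 − 20.3)
37.94 c = 39085  ⇒  c ≈ 1030 J/(kg·K)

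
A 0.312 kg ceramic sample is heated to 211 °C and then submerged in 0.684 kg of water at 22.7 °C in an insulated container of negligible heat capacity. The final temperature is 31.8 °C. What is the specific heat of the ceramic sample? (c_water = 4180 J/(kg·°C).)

c ≈ 465 J/(kg·°C)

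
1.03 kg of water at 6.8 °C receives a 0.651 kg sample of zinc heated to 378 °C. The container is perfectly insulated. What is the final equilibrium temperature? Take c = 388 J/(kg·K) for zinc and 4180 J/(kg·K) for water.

With ΣQ=0 the equilibrium temperature is the m·c-weighted mean:
T_f = (252.59·378 + 4305.4·6.8) / (252.59 + 4305.4)
    = 124755 / 4558 ≈ 27.37 °C

T_f ≈ 27.4 °C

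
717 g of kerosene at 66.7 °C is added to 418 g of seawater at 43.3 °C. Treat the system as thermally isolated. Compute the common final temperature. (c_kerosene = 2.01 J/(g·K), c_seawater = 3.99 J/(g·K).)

Heat lost by the kerosene equals heat gained by the seawater:
717*2.01*(66.7 − T) = 418*3.99*(T − 43.3)
1441.2(66.7 − T) = 1667.8(T − 43.3)
3109 T = 168343  ⇒  T ≈ 54.15 °C

T_f ≈ 54.1 °C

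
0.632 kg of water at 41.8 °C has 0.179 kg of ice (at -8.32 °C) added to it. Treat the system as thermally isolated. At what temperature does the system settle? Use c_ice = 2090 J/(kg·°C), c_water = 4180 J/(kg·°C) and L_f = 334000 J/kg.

T_f ≈ 14.0 °C

Let T be the final temperature. ΣQ_i = 0:
ice -8.32→0 °C: 0.179·2090·8.32 = 3112.6
  fusion: m_ice L_f = 0.179·334000 = 59786
  warm the meltwater: 748.22 T
  water: 2641.8(T − 41.8)
3390 T = 110426 − 62899 = 47527
T ≈ 14.02 °C — above 0 °C, consistent with complete melting.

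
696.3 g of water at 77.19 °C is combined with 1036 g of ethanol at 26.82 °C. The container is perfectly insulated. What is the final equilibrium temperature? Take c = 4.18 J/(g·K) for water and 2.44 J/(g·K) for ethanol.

With ΣQ=0 the equilibrium temperature is the m·c-weighted mean:
T_f = (2910.5*77.19 + 2527.8*26.82) / (2910.5 + 2527.8)
    = 292461 / 5438.4 ≈ 53.78 °C

T_f ≈ 53.8 °C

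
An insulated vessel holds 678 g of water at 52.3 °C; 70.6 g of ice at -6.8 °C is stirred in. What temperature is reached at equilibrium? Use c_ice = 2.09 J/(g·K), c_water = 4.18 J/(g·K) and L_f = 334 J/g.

Energy conservation, ΣQ = 0:
ice -6.8→0 °C: 70.6·2.09·6.8 = 1003.4
  melt ice: 70.6·334 = 23580
  meltwater 0→T: 70.6·4.18·T = 295.11 T
  water: 2834(T − 52.3)
3129.1 T = 148220 − 24584 = 123637
T ≈ 39.51 °C — above 0 °C, consistent with complete melting.

T_f ≈ 39.5 °C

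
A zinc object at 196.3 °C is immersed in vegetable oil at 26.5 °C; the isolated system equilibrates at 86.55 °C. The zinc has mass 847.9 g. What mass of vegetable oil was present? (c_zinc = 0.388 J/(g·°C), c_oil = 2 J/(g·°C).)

m ≈ 301 g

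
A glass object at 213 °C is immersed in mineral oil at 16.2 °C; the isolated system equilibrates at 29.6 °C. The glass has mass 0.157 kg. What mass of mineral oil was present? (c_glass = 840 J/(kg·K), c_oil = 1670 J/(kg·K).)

m ≈ 1.08 kg

Heat lost by the glass = heat gained by the oil:
0.157·840·(213 − 29.6) = m·1670·(29.6 − 16.2)
22378 m = 24187  ⇒  m ≈ 1.081 kg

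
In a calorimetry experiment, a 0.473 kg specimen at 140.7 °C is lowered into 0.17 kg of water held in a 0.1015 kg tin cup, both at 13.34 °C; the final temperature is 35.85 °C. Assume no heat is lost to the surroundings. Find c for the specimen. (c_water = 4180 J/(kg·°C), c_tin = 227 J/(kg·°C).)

c ≈ 333 J/(kg·°C)

Energy conservation, ΣQ = 0:
0.473·c·(35.85 − 140.7) + 0.17·4180·(35.85 − 13.34) + 0.1015·227·(35.85 − 13.34) = 0
-49.59 c = -16514
c = -16514/-49.59 ≈ 333 J/(kg·°C)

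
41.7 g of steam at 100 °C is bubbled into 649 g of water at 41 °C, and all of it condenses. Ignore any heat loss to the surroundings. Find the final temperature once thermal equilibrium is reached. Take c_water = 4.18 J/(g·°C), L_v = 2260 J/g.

T_f ≈ 77.2 °C

Conservation of energy gives ΣQ = 0:
steam→water at 100 °C releases m L_v = 41.7×2260 = 94242
  condensate cools 100→T: 41.7×4.18×(T − 100) = 174.31(T − 100)
  original water: 2712.8(T − 41)
2887.1 T = 94242 + 17431 + 111226 = 222898
T ≈ 77.20 °C, under the boiling point, so the assumption holds.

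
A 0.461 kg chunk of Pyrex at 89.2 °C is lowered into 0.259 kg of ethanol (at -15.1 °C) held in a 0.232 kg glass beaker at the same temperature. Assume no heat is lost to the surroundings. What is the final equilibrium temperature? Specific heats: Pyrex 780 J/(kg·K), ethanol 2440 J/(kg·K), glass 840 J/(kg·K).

Heat gained plus heat lost sum to zero:
0.461·780·(T − 89.2) + 0.259·2440·(T − (-15.1)) + 0.232·840·(T − (-15.1)) = 0
359.58(T − 89.2) + 631.96(T − (-15.1)) + 194.88(T − (-15.1)) = 0
1186.4 T = 19589
T = 19589/1186.4 ≈ 16.51 °C

T_f ≈ 16.5 °C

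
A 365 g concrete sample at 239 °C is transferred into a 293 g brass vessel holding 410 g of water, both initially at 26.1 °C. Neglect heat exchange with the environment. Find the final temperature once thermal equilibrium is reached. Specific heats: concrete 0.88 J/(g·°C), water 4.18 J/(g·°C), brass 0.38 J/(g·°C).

Conservation of energy gives ΣQ = 0:
365*0.88*(T − 239) + 410*4.18*(T − 26.1) + 293*0.38*(T − 26.1) = 0
321.2(T − 239) + 1713.8(T − 26.1) + 111.34(T − 26.1) = 0
(321.2 + 1713.8 + 111.34) T = 321.2*239 + 1713.8*26.1 + 111.34*26.1
T = 124403/2146.3 ≈ 57.96 °C

T_f ≈ 58.0 °C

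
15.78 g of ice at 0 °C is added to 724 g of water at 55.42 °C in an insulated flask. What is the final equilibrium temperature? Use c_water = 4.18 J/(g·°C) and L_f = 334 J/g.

Net heat exchanged in the isolated system is zero:
latent heat to melt: 15.78×334 = 5270.5
  meltwater 0→T: 15.78×4.18×T = 65.96 T
  water: 3026.3(T − 55.42)
3092.3 T = 167719 − 5270.5 = 162448
T ≈ 52.53 °C. Since T > 0 °C, the all-ice-melts assumption holds.

T_f ≈ 52.5 °C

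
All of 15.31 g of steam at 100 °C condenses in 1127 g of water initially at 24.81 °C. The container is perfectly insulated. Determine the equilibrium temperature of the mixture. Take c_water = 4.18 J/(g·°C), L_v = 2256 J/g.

Setting the total heat transfer to zero:
steam→water at 100 °C releases m L_v = 15.31·2256 = 34539; condensate cools 100→T: 15.31·4.18·(T − 100) = 64(T − 100); original water: 4710.9(T − 24.81)
4774.9 T = 34539 + 6399.6 + 116876 = 157815
T ≈ 33.05 °C — below 100 °C, confirming all the steam condensed.

T_f ≈ 33.1 °C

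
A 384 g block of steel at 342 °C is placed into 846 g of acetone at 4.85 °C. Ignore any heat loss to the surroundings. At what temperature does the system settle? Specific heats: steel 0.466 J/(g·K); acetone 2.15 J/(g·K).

T_f ≈ 35.0 °C

Setting the total heat transfer to zero:
384*0.466*(T − 342) + 846*2.15*(T − 4.85) = 0
178.94(T − 342) + 1818.9(T − 4.85) = 0
(178.94 + 1818.9) T = 178.94*342 + 1818.9*4.85
T = 70021/1997.8 ≈ 35.05 °C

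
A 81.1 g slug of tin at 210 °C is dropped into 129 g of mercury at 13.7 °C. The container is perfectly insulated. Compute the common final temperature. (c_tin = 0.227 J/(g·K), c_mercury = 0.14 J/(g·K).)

T_f ≈ 112.8 °C

Heat gained plus heat lost sum to zero:
81.1·0.227·(T − 210) + 129·0.14·(T − 13.7) = 0
18.41(T − 210) + 18.06(T − 13.7) = 0
(18.41 + 18.06) T = 18.41·210 + 18.06·13.7
T = 4113.5/36.47 ≈ 112.79 °C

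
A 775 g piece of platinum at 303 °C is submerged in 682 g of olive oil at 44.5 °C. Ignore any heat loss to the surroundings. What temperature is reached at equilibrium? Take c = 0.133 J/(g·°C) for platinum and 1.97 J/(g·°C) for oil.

Set heat shed by the hot body equal to heat absorbed by the cold body:
775*0.133*(303 − T) = 682*1.97*(T − 44.5)
103.08(303 − T) = 1343.5(T − 44.5)
1446.6 T = 91019  ⇒  T ≈ 62.92 °C

T_f ≈ 62.9 °C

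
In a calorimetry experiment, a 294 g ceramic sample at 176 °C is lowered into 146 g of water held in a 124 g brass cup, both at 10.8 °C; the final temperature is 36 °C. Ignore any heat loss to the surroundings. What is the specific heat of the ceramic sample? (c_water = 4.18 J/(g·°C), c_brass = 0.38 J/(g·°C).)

Let T be the final temperature. ΣQ_i = 0:
294·c·(36 − 176) + 146·4.18·(36 − 10.8) + 124·0.38·(36 − 10.8) = 0
-41160 c = -16566
c = -16566/-41160 ≈ 0.4025 J/(g·°C)

c ≈ 0.402 J/(g·°C)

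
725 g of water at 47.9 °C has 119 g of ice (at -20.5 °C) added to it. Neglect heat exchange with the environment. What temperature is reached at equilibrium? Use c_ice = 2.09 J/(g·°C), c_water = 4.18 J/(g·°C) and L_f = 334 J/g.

Taking heat into each body as positive, Σ m c ΔT = 0:
ice -20.5→0 °C: 119×2.09×20.5 = 5098.6; fusion: m_ice L_f = 119×334 = 39746; warm the meltwater: 497.42 T; water cools: 725×4.18×(T − 47.9) = 3030.5(T − 47.9)
3527.9 T = 145161 − 44845 = 100316
T ≈ 28.43 °C — above 0 °C, consistent with complete melting.

T_f ≈ 28.4 °C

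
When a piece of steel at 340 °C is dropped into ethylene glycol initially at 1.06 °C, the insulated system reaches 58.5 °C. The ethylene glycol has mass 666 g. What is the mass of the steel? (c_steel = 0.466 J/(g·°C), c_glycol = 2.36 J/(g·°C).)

m ≈ 688 g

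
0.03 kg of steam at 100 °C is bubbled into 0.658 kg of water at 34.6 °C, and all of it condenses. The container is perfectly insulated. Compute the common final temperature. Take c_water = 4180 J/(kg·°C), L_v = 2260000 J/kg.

T_f ≈ 61.0 °C

Energy conservation, ΣQ = 0:
steam→water at 100 °C releases m L_v = 0.03·2260000 = 67800; condensed water 100 °C→T: 125.4(T − 100); original water: 2750.4(T − 34.6)
2875.8 T = 67800 + 12540 + 95165 = 175505
T ≈ 61.03 °C, under the boiling point, so the assumption holds.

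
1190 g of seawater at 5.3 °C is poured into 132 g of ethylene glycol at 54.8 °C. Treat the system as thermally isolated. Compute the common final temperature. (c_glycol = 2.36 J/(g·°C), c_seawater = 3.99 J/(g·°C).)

T_f ≈ 8.3 °C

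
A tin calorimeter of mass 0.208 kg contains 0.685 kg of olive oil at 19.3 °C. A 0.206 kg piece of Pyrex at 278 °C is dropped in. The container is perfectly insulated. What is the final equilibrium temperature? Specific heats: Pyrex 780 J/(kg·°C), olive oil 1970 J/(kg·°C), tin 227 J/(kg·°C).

T_f ≈ 46.0 °C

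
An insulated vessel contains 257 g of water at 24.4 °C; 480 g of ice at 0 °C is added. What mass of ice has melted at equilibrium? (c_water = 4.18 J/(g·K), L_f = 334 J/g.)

m_melted ≈ 78.5 g

Heat available from the water dropping to 0 °C: 257×4.18×24.4 = 26212 J.
Melting all 480 g of ice would need 480×334 = 160320 J.
Since 26212 < 160320 J, not all the ice melts; equilibrium is at 0 °C.
Mass melted = 26212/334 ≈ 78.48 g.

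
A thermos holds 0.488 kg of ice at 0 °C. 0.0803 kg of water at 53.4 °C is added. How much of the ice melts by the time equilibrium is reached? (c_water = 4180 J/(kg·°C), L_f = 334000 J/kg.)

Water can give up m c ΔT = 0.0803·4180·53.4 = 17924 J before reaching 0 °C.
Melting all 0.488 kg of ice would need 0.488·334000 = 162992 J.
That's not enough to melt it all — equilibrium is at 0 °C with ice remaining.
m_melt = 17924 / L_f = 0.05366 kg.

m_melted ≈ 0.0537 kg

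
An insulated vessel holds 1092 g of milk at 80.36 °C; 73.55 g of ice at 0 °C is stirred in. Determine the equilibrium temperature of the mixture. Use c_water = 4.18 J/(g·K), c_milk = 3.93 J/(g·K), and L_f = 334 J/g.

Net heat exchanged in the isolated system is zero:
fusion: m_ice L_f = 73.55×334 = 24566
  meltwater 0→T: 73.55×4.18×T = 307.44 T
  milk cools: 1092×3.93×(T − 80.36) = 4291.6(T − 80.36)
4599 T = 344870 − 24566 = 320304
T ≈ 69.65 °C. Since T > 0 °C, the all-ice-melts assumption holds.

T_f ≈ 69.6 °C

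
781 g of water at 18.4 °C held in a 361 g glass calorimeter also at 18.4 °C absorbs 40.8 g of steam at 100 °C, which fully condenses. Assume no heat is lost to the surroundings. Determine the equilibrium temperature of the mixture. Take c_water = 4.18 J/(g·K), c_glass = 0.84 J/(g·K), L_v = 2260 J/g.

Conservation of energy gives ΣQ = 0:
steam→water at 100 °C releases m L_v = 40.8·2260 = 92208
  condensed water 100 °C→T: 170.54(T − 100)
  water warms: 781·4.18·(T − 18.4) = 3264.6(T − 18.4)
  glass cup: 361·0.84·(T − 18.4) = 303.24(T − 18.4)
3738.4 T = 92208 + 17054 + 65648 = 174910
T ≈ 46.79 °C — below 100 °C, confirming all the steam condensed.

T_f ≈ 46.8 °C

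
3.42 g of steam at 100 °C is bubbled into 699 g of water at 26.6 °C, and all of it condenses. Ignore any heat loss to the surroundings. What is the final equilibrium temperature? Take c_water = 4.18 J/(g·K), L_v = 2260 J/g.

Energy balance with sensible and latent terms:
condense steam: −3.42·2260 = −7729.2
  condensed water 100 °C→T: 14.3(T − 100)
  original water: 2921.8(T − 26.6)
2936.1 T = 7729.2 + 1429.6 + 77720 = 86879
T ≈ 29.59 °C (< 100 °C, so full condensation is consistent).

T_f ≈ 29.6 °C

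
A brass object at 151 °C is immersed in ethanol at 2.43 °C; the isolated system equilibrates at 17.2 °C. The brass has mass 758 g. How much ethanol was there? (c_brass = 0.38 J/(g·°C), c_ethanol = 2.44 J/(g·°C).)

m ≈ 1070 g

Setting the total heat transfer to zero:
758·0.38·(17.2 − 151) + m·2.44·(17.2 − 2.43) = 0
36.04 m = 38540
m = 38540/36.04 ≈ 1069 g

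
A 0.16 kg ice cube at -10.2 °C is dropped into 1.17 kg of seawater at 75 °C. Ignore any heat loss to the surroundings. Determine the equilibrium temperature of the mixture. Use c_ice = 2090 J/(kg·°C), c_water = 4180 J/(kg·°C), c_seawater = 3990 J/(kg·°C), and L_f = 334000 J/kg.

T_f ≈ 54.9 °C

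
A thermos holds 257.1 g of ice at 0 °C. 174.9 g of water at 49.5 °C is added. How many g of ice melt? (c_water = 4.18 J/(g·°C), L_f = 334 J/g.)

m_melted ≈ 108 g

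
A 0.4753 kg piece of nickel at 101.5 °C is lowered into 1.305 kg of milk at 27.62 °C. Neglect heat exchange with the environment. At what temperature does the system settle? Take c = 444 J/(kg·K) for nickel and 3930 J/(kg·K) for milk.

T_f is the heat-capacity-weighted average of the initial temperatures:
T_f = (211.03·101.5 + 5128.6·27.62) / (211.03 + 5128.6)
    = 163073 / 5339.7 ≈ 30.54 °C

T_f ≈ 30.5 °C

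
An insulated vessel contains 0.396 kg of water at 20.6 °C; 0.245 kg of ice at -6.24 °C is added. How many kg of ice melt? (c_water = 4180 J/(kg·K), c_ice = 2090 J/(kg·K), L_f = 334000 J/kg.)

m_melted ≈ 0.0925 kg

Cooling the water to 0 °C releases 0.396×4180×20.6 = 34099 J.
Of that, 0.245×2090×6.24 = 3195.2 J goes to bring the ice to 0 °C, leaving 30904 J.
Melting all 0.245 kg of ice would need 0.245×334000 = 81830 J.
Since 30904 < 81830 J, not all the ice melts; equilibrium is at 0 °C.
m_melted×334000 = 30904  ⇒  m_melted ≈ 0.09253 kg.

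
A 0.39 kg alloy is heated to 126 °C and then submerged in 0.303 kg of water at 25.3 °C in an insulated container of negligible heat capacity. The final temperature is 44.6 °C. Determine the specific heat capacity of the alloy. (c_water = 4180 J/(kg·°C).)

Energy conservation, ΣQ = 0:
0.39×c×(44.6 − 126) + 0.303×4180×(44.6 − 25.3) = 0
-31.75 c = -24444
c = -24444/-31.75 ≈ 770 J/(kg·°C)

c ≈ 770 J/(kg·°C)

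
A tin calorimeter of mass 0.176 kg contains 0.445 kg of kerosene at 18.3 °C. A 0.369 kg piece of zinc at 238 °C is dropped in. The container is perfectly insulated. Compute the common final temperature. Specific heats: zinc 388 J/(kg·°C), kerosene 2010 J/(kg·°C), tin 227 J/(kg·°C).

Let T be the final temperature. ΣQ_i = 0:
0.369·388·(T − 238) + 0.445·2010·(T − 18.3) + 0.176·227·(T − 18.3) = 0
143.17(T − 238) + 894.45(T − 18.3) + 39.95(T − 18.3) = 0
(143.17 + 894.45 + 39.95) T = 143.17·238 + 894.45·18.3 + 39.95·18.3
T = 51174 / 1077.6 = 47.5 °C

T_f ≈ 47.5 °C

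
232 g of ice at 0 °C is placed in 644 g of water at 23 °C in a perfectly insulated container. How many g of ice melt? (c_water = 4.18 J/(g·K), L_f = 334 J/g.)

Cooling the water to 0 °C releases 644·4.18·23 = 61914 J.
Melting all 232 g of ice would need 232·334 = 77488 J.
That's not enough to melt it all — equilibrium is at 0 °C with ice remaining.
m_melt = 61914 / L_f = 185.4 g.

m_melted ≈ 185 g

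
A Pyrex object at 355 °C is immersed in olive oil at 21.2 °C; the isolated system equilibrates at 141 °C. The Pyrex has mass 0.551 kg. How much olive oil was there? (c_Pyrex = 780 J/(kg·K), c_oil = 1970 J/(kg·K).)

Heat lost by the Pyrex = heat gained by the oil:
0.551×780×(355 − 141) = m×1970×(141 − 21.2)
236006 m = 91973  ⇒  m ≈ 0.3897 kg

m ≈ 0.39 kg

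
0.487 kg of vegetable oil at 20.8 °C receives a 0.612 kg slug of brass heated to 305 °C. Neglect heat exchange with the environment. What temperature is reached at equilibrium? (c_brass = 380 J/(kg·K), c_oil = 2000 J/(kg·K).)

With ΣQ=0 the equilibrium temperature is the m·c-weighted mean:
T_f = (232.56·305 + 974·20.8) / (232.56 + 974)
    = 91190 / 1206.6 ≈ 75.58 °C

T_f ≈ 75.6 °C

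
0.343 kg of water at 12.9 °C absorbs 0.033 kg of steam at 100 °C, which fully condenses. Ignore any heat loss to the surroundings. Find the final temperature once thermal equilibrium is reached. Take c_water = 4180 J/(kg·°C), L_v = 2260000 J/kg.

Conservation of energy gives ΣQ = 0:
steam→water at 100 °C releases m L_v = 0.033×2260000 = 74580; condensate cools 100→T: 0.033×4180×(T − 100) = 137.94(T − 100); original water: 1433.7(T − 12.9)
1571.7 T = 74580 + 13794 + 18495 = 106869
T ≈ 68.00 °C — below 100 °C, confirming all the steam condensed.

T_f ≈ 68.0 °C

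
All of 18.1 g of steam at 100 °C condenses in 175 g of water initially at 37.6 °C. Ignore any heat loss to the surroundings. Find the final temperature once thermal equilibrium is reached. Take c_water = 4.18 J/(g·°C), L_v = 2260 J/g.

Setting the total heat transfer to zero:
steam→water at 100 °C releases m L_v = 18.1×2260 = 40906
  condensate cools 100→T: 18.1×4.18×(T − 100) = 75.66(T − 100)
  original water: 731.5(T − 37.6)
807.16 T = 40906 + 7565.8 + 27504 = 75976
T ≈ 94.13 °C — below 100 °C, confirming all the steam condensed.

T_f ≈ 94.1 °C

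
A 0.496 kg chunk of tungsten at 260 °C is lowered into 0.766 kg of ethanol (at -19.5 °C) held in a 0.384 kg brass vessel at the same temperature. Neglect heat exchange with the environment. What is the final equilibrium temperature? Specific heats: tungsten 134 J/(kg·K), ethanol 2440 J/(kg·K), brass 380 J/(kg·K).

Net heat exchanged in the isolated system is zero:
0.496*134*(T − 260) + 0.766*2440*(T − (-19.5)) + 0.384*380*(T − (-19.5)) = 0
66.46(T − 260) + 1869(T − (-19.5)) + 145.92(T − (-19.5)) = 0
2081.4 T = -22011
T ≈ -10.58 °C

T_f ≈ -10.6 °C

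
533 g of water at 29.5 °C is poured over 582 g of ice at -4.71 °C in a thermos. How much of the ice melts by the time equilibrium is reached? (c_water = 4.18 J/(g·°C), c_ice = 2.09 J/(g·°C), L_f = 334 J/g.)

Cooling the water to 0 °C releases 533×4.18×29.5 = 65724 J.
Warming the ice to 0 °C takes 582×2.09×4.71 = 5729.1 J, leaving 59995 J for melting.
Fully melting the ice requires m_ice L_f = 582×334 = 194388 J.
Since 59995 < 194388 J, not all the ice melts; equilibrium is at 0 °C.
m_melted×334 = 59995  ⇒  m_melted ≈ 179.6 g.

m_melted ≈ 180 g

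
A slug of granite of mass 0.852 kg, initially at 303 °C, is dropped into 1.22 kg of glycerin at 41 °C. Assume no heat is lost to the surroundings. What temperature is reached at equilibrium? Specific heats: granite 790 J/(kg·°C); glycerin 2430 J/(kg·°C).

T_f ≈ 89.5 °C

Net heat exchanged in the isolated system is zero:
0.852*790*(T − 303) + 1.22*2430*(T − 41) = 0
673.08(T − 303) + 2964.6(T − 41) = 0
(673.08 + 2964.6) T = 673.08*303 + 2964.6*41
T ≈ 89.48 °C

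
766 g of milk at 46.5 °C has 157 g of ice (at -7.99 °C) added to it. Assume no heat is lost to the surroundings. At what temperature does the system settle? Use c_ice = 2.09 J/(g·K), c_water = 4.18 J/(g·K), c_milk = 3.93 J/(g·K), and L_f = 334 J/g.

Let T be the final temperature. ΣQ_i = 0:
ice -7.99→0 °C: 157×2.09×7.99 = 2621.8
  latent heat to melt: 157×334 = 52438
  meltwater 0→T: 157×4.18×T = 656.26 T
  milk: 3010.4(T − 46.5)
3666.6 T = 139983 − 55060 = 84923
T ≈ 23.16 °C. Since T > 0 °C, the all-ice-melts assumption holds.

T_f ≈ 23.2 °C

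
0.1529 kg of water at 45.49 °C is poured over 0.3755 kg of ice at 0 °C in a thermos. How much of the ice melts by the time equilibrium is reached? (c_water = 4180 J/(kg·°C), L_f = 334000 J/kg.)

m_melted ≈ 0.087 kg

Water can give up m c ΔT = 0.1529·4180·45.49 = 29074 J before reaching 0 °C.
To melt every bit of ice: 0.3755·334000 = 125417 J.
That's not enough to melt it all — equilibrium is at 0 °C with ice remaining.
m_melt = 29074 / L_f = 0.08705 kg.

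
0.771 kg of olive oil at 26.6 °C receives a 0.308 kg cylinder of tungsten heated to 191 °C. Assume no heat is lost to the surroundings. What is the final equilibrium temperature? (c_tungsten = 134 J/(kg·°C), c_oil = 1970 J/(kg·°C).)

T_f ≈ 30.9 °C

Energy conservation, ΣQ = 0:
0.308·134·(T − 191) + 0.771·1970·(T − 26.6) = 0
41.27(T − 191) + 1518.9(T − 26.6) = 0
(41.27 + 1518.9) T = 41.27·191 + 1518.9·26.6
T = 48285 / 1560.1 = 30.9 °C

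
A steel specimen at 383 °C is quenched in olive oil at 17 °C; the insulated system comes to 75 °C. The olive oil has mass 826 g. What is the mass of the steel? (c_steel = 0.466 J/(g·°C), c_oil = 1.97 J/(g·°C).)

m ≈ 658 g

Net heat exchanged in the isolated system is zero:
m×0.466×(75 − 383) + 826×1.97×(75 − 17) = 0
-143.53 m = -94379
m = -94379/-143.53 ≈ 657.6 g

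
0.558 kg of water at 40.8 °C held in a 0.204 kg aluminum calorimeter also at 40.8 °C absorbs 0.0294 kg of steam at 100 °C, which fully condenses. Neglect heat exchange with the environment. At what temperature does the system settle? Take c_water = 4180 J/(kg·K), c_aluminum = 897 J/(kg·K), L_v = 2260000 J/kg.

Let T be the final temperature. ΣQ_i = 0:
condense steam: −0.0294×2260000 = −66444; condensed water 100 °C→T: 122.89(T − 100); original water: 2332.4(T − 40.8); cup: 182.99(T − 40.8)
2638.3 T = 66444 + 12289 + 102629 = 181363
T ≈ 68.74 °C, under the boiling point, so the assumption holds.

T_f ≈ 68.7 °C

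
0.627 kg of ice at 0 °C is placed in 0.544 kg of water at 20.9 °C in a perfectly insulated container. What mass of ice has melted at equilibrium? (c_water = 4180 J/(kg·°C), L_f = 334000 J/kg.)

Heat available from the water dropping to 0 °C: 0.544·4180·20.9 = 47525 J.
To melt every bit of ice: 0.627·334000 = 209418 J.
Since 47525 < 209418 J, not all the ice melts; equilibrium is at 0 °C.
m_melted·334000 = 47525  ⇒  m_melted ≈ 0.1423 kg.

m_melted ≈ 0.142 kg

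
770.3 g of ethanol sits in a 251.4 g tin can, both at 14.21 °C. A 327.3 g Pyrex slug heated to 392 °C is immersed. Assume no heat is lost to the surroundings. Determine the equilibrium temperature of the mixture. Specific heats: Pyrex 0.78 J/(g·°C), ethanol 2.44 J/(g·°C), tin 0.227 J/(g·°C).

Energy conservation, ΣQ = 0:
327.3*0.78*(T − 392) + 770.3*2.44*(T − 14.21) + 251.4*0.227*(T − 14.21) = 0
255.29(T − 392) + 1879.5(T − 14.21) + 57.07(T − 14.21) = 0
2191.9 T = 127594
T = 127594/2191.9 ≈ 58.21 °C

T_f ≈ 58.2 °C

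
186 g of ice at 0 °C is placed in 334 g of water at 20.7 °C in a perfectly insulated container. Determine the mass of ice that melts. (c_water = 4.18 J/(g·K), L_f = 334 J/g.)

m_melted ≈ 86.5 g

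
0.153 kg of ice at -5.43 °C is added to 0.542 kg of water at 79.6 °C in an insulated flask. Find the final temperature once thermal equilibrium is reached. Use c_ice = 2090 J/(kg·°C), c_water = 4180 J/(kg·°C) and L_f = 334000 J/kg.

Energy conservation, ΣQ = 0:
warm ice to 0 °C: 0.153×2090×(0 − (-5.43)) = 1736.4
  latent heat to melt: 0.153×334000 = 51102
  warm the meltwater: 639.54 T
  water cools: 0.542×4180×(T − 79.6) = 2265.6(T − 79.6)
2905.1 T = 180339 − 52838 = 127500
T ≈ 43.89 °C (positive, so assuming full melt was valid).

T_f ≈ 43.9 °C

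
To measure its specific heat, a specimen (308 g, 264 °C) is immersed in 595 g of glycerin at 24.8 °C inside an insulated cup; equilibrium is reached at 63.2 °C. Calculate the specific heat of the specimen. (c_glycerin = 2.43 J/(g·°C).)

c ≈ 0.898 J/(g·°C)

Heat lost by the specimen = heat gained by the glycerin:
308×c×(264 − 63.2) = 595×2.43×(63.2 − 24.8)
61846 c = 55521  ⇒  c ≈ 0.8977 J/(g·°C)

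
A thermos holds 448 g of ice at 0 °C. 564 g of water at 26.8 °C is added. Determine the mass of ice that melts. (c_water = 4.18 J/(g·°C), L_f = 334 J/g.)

m_melted ≈ 189 g

Cooling the water to 0 °C releases 564·4.18·26.8 = 63182 J.
Fully melting the ice requires m_ice L_f = 448·334 = 149632 J.
63182 J < 149632 J, so only part of the ice melts and the system sits at 0 °C.
m_melt = 63182 / L_f = 189.2 g.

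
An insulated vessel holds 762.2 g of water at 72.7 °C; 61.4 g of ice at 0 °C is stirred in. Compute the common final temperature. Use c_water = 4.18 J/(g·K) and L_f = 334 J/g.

Conservation of energy gives ΣQ = 0:
melt ice: 61.4×334 = 20508; warm the meltwater: 256.65 T; water cools: 762.2×4.18×(T − 72.7) = 3186(T − 72.7)
3442.6 T = 231622 − 20508 = 211114
T ≈ 61.32 °C (positive, so assuming full melt was valid).

T_f ≈ 61.3 °C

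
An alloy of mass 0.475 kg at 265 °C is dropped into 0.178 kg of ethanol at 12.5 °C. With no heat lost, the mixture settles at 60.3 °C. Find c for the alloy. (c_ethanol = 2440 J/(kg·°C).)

Heat lost by the alloy = heat gained by the ethanol:
0.475×c×(265 − 60.3) = 0.178×2440×(60.3 − 12.5)
97.23 c = 20760  ⇒  c ≈ 213.5 J/(kg·°C)

c ≈ 214 J/(kg·°C)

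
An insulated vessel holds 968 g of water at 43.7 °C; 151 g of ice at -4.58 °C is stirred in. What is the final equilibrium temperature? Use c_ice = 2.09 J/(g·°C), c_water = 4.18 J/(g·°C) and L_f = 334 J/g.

Heat gained plus heat lost sum to zero:
ice -4.58→0 °C: 151×2.09×4.58 = 1445.4; fusion: m_ice L_f = 151×334 = 50434; meltwater 0→T: 151×4.18×T = 631.18 T; water: 4046.2(T − 43.7)
4677.4 T = 176821 − 51879 = 124941
T ≈ 26.71 °C (positive, so assuming full melt was valid).

T_f ≈ 26.7 °C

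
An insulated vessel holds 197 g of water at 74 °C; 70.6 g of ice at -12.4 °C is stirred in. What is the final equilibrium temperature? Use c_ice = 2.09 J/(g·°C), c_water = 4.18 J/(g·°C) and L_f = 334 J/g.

T_f ≈ 31.8 °C

Energy conservation, ΣQ = 0:
ice -12.4→0 °C: 70.6·2.09·12.4 = 1829.7; latent heat to melt: 70.6·334 = 23580; meltwater 0→T: 70.6·4.18·T = 295.11 T; water: 823.46(T − 74)
1118.6 T = 60936 − 25410 = 35526
T ≈ 31.76 °C (positive, so assuming full melt was valid).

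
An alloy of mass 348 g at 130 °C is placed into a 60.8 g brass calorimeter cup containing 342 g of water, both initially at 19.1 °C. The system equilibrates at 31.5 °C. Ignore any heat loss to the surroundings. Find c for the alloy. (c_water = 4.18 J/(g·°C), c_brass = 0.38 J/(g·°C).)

c ≈ 0.525 J/(g·°C)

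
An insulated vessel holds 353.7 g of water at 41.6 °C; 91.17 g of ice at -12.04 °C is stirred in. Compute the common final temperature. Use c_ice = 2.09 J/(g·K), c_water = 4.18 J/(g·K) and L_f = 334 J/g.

T_f ≈ 15.5 °C

Setting the total heat transfer to zero:
ice -12.04→0 °C: 91.17·2.09·12.04 = 2294.2; fusion: m_ice L_f = 91.17·334 = 30451; warm the meltwater: 381.09 T; water cools: 353.7·4.18·(T − 41.6) = 1478.5(T − 41.6)
1859.6 T = 61504 − 32745 = 28759
T ≈ 15.47 °C (positive, so assuming full melt was valid).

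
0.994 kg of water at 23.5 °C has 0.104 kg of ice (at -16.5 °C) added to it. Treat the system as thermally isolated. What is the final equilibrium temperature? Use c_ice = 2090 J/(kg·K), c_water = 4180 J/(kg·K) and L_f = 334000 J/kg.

T_f ≈ 12.9 °C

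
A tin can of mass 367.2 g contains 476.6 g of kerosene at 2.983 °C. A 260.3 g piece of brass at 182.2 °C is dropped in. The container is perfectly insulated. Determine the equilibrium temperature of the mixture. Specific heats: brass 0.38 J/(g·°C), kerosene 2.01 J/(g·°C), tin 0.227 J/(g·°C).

T_f ≈ 18.5 °C

Net heat exchanged in the isolated system is zero:
260.3*0.38*(T − 182.2) + 476.6*2.01*(T − 2.983) + 367.2*0.227*(T − 2.983) = 0
(98.91 + 957.97 + 83.35) T = 98.91*182.2 + 957.97*2.983 + 83.35*2.983
T = 21128/1140.2 ≈ 18.53 °C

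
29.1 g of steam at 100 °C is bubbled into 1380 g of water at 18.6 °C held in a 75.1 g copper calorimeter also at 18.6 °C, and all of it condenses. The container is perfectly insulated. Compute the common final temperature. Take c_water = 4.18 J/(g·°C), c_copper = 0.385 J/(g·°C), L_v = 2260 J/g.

T_f ≈ 31.4 °C

Sum of m c ΔT and latent-heat terms is zero:
latent heat released on condensation: 29.1·2260 = 65766; condensate cools 100→T: 29.1·4.18·(T − 100) = 121.64(T − 100); original water: 5768.4(T − 18.6); copper cup: 75.1·0.385·(T − 18.6) = 28.91(T − 18.6)
5919 T = 65766 + 12164 + 107830 = 185760
T ≈ 31.38 °C (< 100 °C, so full condensation is consistent).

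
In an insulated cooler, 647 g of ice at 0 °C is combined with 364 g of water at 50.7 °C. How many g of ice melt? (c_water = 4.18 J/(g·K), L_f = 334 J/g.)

m_melted ≈ 231 g

Cooling the water to 0 °C releases 364·4.18·50.7 = 77141 J.
Melting all 647 g of ice would need 647·334 = 216098 J.
That's not enough to melt it all — equilibrium is at 0 °C with ice remaining.
m_melted·334 = 77141  ⇒  m_melted ≈ 231 g.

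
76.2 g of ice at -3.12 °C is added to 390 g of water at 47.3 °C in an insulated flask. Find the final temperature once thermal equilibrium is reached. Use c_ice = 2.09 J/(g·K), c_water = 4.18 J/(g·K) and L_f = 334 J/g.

T_f ≈ 26.3 °C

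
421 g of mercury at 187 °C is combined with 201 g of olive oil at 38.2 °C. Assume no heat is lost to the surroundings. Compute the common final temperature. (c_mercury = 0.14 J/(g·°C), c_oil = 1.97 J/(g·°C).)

T_f ≈ 57.5 °C

With ΣQ=0 the equilibrium temperature is the m·c-weighted mean:
T_f = (58.94×187 + 395.97×38.2) / (58.94 + 395.97)
    = 26148 / 454.91 ≈ 57.48 °C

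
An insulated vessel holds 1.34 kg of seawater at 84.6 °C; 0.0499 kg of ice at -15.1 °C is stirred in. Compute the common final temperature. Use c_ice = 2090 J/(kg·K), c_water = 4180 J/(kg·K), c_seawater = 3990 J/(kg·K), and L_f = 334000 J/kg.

T_f ≈ 78.1 °C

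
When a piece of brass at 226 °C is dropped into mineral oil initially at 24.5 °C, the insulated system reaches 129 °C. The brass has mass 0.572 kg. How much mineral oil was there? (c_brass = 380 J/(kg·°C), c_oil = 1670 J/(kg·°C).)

Setting the total heat transfer to zero:
0.572·380·(129 − 226) + m·1670·(129 − 24.5) = 0
174515 m = 21084
m = 21084/174515 ≈ 0.1208 kg

m ≈ 0.121 kg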